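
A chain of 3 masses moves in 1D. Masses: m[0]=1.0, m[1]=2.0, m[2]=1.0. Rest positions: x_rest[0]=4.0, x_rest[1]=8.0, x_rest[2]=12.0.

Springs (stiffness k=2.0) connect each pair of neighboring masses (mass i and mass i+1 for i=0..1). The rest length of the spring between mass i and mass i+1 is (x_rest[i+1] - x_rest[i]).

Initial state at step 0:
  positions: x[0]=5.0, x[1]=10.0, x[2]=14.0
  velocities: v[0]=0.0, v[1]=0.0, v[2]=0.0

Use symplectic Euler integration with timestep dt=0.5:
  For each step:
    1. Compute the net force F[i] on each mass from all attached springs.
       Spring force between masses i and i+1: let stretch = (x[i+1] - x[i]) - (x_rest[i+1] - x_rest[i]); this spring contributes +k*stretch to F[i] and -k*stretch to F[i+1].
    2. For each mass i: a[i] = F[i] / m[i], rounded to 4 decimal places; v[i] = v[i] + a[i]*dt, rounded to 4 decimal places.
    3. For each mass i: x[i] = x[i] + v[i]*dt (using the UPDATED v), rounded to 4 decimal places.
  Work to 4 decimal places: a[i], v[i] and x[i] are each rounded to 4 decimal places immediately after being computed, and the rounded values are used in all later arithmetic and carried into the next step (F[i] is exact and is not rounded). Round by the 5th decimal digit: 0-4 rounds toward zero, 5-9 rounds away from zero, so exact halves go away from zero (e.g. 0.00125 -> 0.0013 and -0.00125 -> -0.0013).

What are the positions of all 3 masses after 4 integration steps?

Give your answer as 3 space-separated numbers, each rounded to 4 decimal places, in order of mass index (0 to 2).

Step 0: x=[5.0000 10.0000 14.0000] v=[0.0000 0.0000 0.0000]
Step 1: x=[5.5000 9.7500 14.0000] v=[1.0000 -0.5000 0.0000]
Step 2: x=[6.1250 9.5000 13.8750] v=[1.2500 -0.5000 -0.2500]
Step 3: x=[6.4375 9.5000 13.5625] v=[0.6250 0.0000 -0.6250]
Step 4: x=[6.2813 9.7500 13.2188] v=[-0.3125 0.5000 -0.6875]

Answer: 6.2813 9.7500 13.2188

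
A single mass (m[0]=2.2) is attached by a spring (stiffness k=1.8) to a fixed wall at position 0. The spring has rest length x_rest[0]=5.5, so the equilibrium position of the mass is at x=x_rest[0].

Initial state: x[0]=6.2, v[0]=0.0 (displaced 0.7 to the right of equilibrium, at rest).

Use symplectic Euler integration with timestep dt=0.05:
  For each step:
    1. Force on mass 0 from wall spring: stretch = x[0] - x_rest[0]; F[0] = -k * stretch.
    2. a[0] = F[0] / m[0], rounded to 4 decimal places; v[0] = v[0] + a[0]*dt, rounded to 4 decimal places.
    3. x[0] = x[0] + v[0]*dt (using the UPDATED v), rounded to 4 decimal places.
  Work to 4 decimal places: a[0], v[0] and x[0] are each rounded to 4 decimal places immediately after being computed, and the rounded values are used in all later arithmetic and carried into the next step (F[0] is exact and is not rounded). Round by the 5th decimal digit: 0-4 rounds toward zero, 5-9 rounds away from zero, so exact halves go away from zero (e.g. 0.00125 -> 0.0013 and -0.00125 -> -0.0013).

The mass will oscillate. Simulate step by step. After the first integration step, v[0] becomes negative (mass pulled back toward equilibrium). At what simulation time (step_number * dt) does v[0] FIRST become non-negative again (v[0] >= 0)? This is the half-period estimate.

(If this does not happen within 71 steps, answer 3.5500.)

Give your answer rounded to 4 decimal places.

Answer: 3.5000

Derivation:
Step 0: x=[6.2000] v=[0.0000]
Step 1: x=[6.1986] v=[-0.0286]
Step 2: x=[6.1957] v=[-0.0572]
Step 3: x=[6.1914] v=[-0.0857]
Step 4: x=[6.1857] v=[-0.1140]
Step 5: x=[6.1786] v=[-0.1421]
Step 6: x=[6.1701] v=[-0.1699]
Step 7: x=[6.1602] v=[-0.1973]
Step 8: x=[6.1490] v=[-0.2243]
Step 9: x=[6.1365] v=[-0.2509]
Step 10: x=[6.1227] v=[-0.2769]
Step 11: x=[6.1076] v=[-0.3024]
Step 12: x=[6.0912] v=[-0.3273]
Step 13: x=[6.0736] v=[-0.3515]
Step 14: x=[6.0549] v=[-0.3750]
Step 15: x=[6.0350] v=[-0.3977]
Step 16: x=[6.0140] v=[-0.4196]
Step 17: x=[5.9920] v=[-0.4406]
Step 18: x=[5.9690] v=[-0.4607]
Step 19: x=[5.9450] v=[-0.4799]
Step 20: x=[5.9201] v=[-0.4981]
Step 21: x=[5.8943] v=[-0.5153]
Step 22: x=[5.8677] v=[-0.5314]
Step 23: x=[5.8404] v=[-0.5464]
Step 24: x=[5.8124] v=[-0.5603]
Step 25: x=[5.7837] v=[-0.5731]
Step 26: x=[5.7545] v=[-0.5847]
Step 27: x=[5.7247] v=[-0.5951]
Step 28: x=[5.6945] v=[-0.6043]
Step 29: x=[5.6639] v=[-0.6123]
Step 30: x=[5.6330] v=[-0.6190]
Step 31: x=[5.6018] v=[-0.6244]
Step 32: x=[5.5704] v=[-0.6286]
Step 33: x=[5.5388] v=[-0.6315]
Step 34: x=[5.5071] v=[-0.6331]
Step 35: x=[5.4754] v=[-0.6334]
Step 36: x=[5.4438] v=[-0.6324]
Step 37: x=[5.4123] v=[-0.6301]
Step 38: x=[5.3810] v=[-0.6265]
Step 39: x=[5.3499] v=[-0.6216]
Step 40: x=[5.3191] v=[-0.6155]
Step 41: x=[5.2887] v=[-0.6081]
Step 42: x=[5.2587] v=[-0.5995]
Step 43: x=[5.2292] v=[-0.5896]
Step 44: x=[5.2003] v=[-0.5785]
Step 45: x=[5.1720] v=[-0.5662]
Step 46: x=[5.1444] v=[-0.5528]
Step 47: x=[5.1175] v=[-0.5383]
Step 48: x=[5.0914] v=[-0.5227]
Step 49: x=[5.0661] v=[-0.5060]
Step 50: x=[5.0417] v=[-0.4883]
Step 51: x=[5.0182] v=[-0.4696]
Step 52: x=[4.9957] v=[-0.4499]
Step 53: x=[4.9742] v=[-0.4293]
Step 54: x=[4.9538] v=[-0.4078]
Step 55: x=[4.9345] v=[-0.3855]
Step 56: x=[4.9164] v=[-0.3624]
Step 57: x=[4.8995] v=[-0.3385]
Step 58: x=[4.8838] v=[-0.3139]
Step 59: x=[4.8694] v=[-0.2887]
Step 60: x=[4.8563] v=[-0.2629]
Step 61: x=[4.8445] v=[-0.2366]
Step 62: x=[4.8340] v=[-0.2098]
Step 63: x=[4.8249] v=[-0.1826]
Step 64: x=[4.8172] v=[-0.1550]
Step 65: x=[4.8108] v=[-0.1271]
Step 66: x=[4.8059] v=[-0.0989]
Step 67: x=[4.8024] v=[-0.0705]
Step 68: x=[4.8003] v=[-0.0420]
Step 69: x=[4.7996] v=[-0.0134]
Step 70: x=[4.8004] v=[0.0153]
First v>=0 after going negative at step 70, time=3.5000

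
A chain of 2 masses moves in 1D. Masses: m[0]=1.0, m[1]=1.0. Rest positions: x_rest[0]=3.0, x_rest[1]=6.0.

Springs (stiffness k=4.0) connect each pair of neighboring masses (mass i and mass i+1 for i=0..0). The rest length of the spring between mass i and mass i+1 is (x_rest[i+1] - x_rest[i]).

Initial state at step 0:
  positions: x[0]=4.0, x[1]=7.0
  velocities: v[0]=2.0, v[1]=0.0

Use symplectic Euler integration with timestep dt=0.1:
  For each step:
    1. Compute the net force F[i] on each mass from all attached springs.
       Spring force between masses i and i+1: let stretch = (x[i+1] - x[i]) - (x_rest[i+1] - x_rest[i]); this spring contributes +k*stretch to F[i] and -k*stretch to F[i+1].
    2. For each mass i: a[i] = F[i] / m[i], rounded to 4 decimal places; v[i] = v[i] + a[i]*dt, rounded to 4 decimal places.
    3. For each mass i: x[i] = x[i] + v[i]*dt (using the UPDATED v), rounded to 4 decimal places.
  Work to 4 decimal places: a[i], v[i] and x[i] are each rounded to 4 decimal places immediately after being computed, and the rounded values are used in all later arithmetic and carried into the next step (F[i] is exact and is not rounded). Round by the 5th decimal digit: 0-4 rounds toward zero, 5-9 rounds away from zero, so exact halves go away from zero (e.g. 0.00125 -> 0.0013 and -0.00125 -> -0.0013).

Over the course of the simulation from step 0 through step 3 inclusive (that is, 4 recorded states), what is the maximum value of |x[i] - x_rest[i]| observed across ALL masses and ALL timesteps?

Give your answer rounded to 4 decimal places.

Step 0: x=[4.0000 7.0000] v=[2.0000 0.0000]
Step 1: x=[4.2000 7.0000] v=[2.0000 0.0000]
Step 2: x=[4.3920 7.0080] v=[1.9200 0.0800]
Step 3: x=[4.5686 7.0314] v=[1.7664 0.2336]
Max displacement = 1.5686

Answer: 1.5686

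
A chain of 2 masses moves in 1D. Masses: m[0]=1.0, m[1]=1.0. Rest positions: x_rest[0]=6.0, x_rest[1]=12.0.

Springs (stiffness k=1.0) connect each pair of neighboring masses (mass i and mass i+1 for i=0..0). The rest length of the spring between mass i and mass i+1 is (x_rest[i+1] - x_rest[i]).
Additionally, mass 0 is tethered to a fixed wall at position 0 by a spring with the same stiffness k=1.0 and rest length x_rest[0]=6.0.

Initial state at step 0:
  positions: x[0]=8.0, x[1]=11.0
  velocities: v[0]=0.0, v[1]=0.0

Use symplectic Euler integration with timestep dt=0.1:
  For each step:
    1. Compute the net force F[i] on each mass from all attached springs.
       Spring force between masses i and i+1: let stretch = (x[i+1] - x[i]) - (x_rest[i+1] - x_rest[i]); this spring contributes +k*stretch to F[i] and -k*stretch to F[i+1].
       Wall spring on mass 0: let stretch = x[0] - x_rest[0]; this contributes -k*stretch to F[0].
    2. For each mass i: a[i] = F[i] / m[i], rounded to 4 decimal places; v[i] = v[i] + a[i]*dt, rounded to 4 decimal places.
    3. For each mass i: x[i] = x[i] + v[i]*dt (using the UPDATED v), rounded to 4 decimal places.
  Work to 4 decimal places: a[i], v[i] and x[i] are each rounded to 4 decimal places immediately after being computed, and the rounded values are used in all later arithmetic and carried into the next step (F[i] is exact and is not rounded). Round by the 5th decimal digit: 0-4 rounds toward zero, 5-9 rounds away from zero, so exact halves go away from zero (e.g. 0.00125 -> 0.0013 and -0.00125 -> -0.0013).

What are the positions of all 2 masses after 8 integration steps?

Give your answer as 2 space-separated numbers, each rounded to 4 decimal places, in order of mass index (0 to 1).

Step 0: x=[8.0000 11.0000] v=[0.0000 0.0000]
Step 1: x=[7.9500 11.0300] v=[-0.5000 0.3000]
Step 2: x=[7.8513 11.0892] v=[-0.9870 0.5920]
Step 3: x=[7.7065 11.1760] v=[-1.4483 0.8682]
Step 4: x=[7.5193 11.2881] v=[-1.8720 1.1213]
Step 5: x=[7.2946 11.4225] v=[-2.2471 1.3444]
Step 6: x=[7.0382 11.5757] v=[-2.5638 1.5316]
Step 7: x=[6.7568 11.7435] v=[-2.8139 1.6779]
Step 8: x=[6.4577 11.9214] v=[-2.9909 1.7792]

Answer: 6.4577 11.9214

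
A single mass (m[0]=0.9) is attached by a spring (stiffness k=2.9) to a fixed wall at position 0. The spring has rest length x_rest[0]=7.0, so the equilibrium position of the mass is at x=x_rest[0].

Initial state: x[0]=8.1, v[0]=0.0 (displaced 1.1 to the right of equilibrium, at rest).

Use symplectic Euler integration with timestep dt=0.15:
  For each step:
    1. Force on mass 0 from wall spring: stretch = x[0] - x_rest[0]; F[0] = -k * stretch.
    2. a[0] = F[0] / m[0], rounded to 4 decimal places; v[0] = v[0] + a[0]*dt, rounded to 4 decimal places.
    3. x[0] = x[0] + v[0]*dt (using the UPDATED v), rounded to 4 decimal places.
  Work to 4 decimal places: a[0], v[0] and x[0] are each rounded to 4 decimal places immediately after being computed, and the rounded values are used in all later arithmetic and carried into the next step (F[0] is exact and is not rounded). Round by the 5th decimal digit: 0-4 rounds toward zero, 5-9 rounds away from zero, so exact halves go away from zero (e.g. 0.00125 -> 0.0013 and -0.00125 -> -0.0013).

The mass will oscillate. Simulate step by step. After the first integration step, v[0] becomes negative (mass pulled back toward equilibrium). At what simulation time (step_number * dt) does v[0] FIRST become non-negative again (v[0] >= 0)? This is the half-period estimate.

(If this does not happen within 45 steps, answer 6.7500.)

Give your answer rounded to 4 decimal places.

Step 0: x=[8.1000] v=[0.0000]
Step 1: x=[8.0202] v=[-0.5317]
Step 2: x=[7.8665] v=[-1.0248]
Step 3: x=[7.6500] v=[-1.4436]
Step 4: x=[7.3863] v=[-1.7578]
Step 5: x=[7.0946] v=[-1.9445]
Step 6: x=[6.7961] v=[-1.9902]
Step 7: x=[6.5123] v=[-1.8917]
Step 8: x=[6.2639] v=[-1.6560]
Step 9: x=[6.0689] v=[-1.3002]
Step 10: x=[5.9414] v=[-0.8502]
Step 11: x=[5.8906] v=[-0.3386]
Step 12: x=[5.9202] v=[0.1976]
First v>=0 after going negative at step 12, time=1.8000

Answer: 1.8000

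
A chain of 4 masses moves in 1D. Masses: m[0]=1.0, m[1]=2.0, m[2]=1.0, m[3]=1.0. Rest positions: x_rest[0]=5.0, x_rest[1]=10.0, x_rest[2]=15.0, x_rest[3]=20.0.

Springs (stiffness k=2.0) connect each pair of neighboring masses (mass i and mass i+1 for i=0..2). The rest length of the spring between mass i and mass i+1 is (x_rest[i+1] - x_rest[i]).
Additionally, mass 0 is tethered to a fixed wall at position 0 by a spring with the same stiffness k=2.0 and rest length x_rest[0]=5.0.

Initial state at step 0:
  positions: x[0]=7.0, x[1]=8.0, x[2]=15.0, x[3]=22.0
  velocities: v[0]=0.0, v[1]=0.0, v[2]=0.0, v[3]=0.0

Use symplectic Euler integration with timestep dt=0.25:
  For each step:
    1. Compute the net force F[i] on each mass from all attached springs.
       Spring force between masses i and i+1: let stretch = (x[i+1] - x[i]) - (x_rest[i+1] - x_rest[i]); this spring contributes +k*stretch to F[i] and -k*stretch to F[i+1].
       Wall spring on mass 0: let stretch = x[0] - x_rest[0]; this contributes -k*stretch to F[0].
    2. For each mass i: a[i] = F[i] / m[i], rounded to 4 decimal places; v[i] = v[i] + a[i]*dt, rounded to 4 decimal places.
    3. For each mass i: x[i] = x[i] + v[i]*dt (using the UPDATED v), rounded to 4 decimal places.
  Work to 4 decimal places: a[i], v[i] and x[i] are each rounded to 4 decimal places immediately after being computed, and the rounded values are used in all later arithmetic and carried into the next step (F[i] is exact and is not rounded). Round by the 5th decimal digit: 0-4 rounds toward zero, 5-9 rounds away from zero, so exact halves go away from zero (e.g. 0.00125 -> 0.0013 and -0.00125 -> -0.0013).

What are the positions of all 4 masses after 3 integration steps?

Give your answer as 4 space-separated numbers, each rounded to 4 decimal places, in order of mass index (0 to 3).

Step 0: x=[7.0000 8.0000 15.0000 22.0000] v=[0.0000 0.0000 0.0000 0.0000]
Step 1: x=[6.2500 8.3750 15.0000 21.7500] v=[-3.0000 1.5000 0.0000 -1.0000]
Step 2: x=[4.9844 9.0313 15.0156 21.2813] v=[-5.0625 2.6250 0.0625 -1.8750]
Step 3: x=[3.6016 9.8087 15.0664 20.6543] v=[-5.5313 3.1094 0.2032 -2.5079]

Answer: 3.6016 9.8087 15.0664 20.6543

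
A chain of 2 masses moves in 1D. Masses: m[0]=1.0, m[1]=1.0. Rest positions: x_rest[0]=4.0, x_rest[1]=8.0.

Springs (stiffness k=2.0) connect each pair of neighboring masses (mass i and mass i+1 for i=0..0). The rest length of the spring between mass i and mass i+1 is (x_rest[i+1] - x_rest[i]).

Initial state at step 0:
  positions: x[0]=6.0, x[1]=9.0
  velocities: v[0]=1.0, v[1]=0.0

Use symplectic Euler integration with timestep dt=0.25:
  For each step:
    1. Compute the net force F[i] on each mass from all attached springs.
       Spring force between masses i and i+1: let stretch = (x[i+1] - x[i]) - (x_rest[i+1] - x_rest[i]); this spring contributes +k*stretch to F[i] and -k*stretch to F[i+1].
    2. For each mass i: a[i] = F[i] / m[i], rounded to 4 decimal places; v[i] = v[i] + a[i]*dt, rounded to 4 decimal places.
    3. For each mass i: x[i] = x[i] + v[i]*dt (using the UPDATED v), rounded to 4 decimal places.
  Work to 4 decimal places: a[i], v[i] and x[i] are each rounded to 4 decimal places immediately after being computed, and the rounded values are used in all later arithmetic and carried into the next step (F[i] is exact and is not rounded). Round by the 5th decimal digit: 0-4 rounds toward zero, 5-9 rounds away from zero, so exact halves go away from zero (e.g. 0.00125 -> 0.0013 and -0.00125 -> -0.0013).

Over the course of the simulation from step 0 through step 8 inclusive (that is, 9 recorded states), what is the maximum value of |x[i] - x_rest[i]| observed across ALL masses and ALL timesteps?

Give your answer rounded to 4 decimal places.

Answer: 2.9118

Derivation:
Step 0: x=[6.0000 9.0000] v=[1.0000 0.0000]
Step 1: x=[6.1250 9.1250] v=[0.5000 0.5000]
Step 2: x=[6.1250 9.3750] v=[0.0000 1.0000]
Step 3: x=[6.0313 9.7188] v=[-0.3750 1.3750]
Step 4: x=[5.8985 10.1016] v=[-0.5313 1.5313]
Step 5: x=[5.7911 10.4591] v=[-0.4298 1.4298]
Step 6: x=[5.7672 10.7331] v=[-0.0958 1.0958]
Step 7: x=[5.8640 10.8863] v=[0.3872 0.6129]
Step 8: x=[6.0886 10.9118] v=[0.8984 0.1018]
Max displacement = 2.9118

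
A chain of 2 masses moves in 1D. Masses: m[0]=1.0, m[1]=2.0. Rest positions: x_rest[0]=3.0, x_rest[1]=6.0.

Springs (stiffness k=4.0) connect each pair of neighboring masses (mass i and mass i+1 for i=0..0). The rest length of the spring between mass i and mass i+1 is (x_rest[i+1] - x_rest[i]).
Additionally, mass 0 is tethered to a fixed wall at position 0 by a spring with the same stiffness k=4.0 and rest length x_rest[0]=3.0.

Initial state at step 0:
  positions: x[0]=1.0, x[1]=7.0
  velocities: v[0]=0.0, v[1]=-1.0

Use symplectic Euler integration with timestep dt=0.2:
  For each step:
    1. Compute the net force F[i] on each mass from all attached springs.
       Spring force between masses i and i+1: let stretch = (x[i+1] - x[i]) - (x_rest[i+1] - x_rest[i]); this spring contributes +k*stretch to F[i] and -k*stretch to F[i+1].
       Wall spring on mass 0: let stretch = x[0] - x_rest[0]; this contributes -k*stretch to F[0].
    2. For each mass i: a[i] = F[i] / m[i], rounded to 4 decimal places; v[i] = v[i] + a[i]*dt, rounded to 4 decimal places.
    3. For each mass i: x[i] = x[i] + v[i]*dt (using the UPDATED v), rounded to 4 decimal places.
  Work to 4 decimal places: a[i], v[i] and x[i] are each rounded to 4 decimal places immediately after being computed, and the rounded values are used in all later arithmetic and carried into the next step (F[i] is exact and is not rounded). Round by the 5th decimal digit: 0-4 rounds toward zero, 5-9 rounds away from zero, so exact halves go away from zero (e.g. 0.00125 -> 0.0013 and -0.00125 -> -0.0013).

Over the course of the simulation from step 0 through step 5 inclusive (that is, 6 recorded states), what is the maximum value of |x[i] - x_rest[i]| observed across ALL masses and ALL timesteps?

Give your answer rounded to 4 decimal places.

Step 0: x=[1.0000 7.0000] v=[0.0000 -1.0000]
Step 1: x=[1.8000 6.5600] v=[4.0000 -2.2000]
Step 2: x=[3.0736 5.9792] v=[6.3680 -2.9040]
Step 3: x=[4.3203 5.4060] v=[6.2336 -2.8662]
Step 4: x=[5.0495 4.9859] v=[3.6459 -2.1005]
Step 5: x=[4.9606 4.8109] v=[-0.4446 -0.8751]
Max displacement = 2.0495

Answer: 2.0495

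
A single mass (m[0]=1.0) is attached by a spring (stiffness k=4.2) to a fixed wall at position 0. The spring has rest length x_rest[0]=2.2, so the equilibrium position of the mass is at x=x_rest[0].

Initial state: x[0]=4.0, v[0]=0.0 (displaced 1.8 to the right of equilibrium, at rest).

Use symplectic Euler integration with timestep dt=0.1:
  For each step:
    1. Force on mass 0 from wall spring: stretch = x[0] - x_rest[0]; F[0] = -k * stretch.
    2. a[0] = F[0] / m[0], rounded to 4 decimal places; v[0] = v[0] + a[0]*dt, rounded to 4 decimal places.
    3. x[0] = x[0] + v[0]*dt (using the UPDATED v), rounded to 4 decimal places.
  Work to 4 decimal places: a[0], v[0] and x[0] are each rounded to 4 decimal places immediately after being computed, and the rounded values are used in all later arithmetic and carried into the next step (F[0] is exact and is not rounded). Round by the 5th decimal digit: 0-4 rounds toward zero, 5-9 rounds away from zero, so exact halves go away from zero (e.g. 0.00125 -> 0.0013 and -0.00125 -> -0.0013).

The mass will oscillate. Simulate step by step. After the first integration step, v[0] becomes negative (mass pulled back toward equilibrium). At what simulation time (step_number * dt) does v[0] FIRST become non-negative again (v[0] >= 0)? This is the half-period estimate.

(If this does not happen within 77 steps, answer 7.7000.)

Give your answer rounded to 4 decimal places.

Answer: 1.6000

Derivation:
Step 0: x=[4.0000] v=[0.0000]
Step 1: x=[3.9244] v=[-0.7560]
Step 2: x=[3.7764] v=[-1.4803]
Step 3: x=[3.5622] v=[-2.1424]
Step 4: x=[3.2908] v=[-2.7145]
Step 5: x=[2.9735] v=[-3.1726]
Step 6: x=[2.6238] v=[-3.4975]
Step 7: x=[2.2563] v=[-3.6755]
Step 8: x=[1.8864] v=[-3.6992]
Step 9: x=[1.5297] v=[-3.5675]
Step 10: x=[1.2011] v=[-3.2860]
Step 11: x=[0.9145] v=[-2.8665]
Step 12: x=[0.6818] v=[-2.3266]
Step 13: x=[0.5129] v=[-1.6890]
Step 14: x=[0.4149] v=[-0.9804]
Step 15: x=[0.3918] v=[-0.2307]
Step 16: x=[0.4447] v=[0.5287]
First v>=0 after going negative at step 16, time=1.6000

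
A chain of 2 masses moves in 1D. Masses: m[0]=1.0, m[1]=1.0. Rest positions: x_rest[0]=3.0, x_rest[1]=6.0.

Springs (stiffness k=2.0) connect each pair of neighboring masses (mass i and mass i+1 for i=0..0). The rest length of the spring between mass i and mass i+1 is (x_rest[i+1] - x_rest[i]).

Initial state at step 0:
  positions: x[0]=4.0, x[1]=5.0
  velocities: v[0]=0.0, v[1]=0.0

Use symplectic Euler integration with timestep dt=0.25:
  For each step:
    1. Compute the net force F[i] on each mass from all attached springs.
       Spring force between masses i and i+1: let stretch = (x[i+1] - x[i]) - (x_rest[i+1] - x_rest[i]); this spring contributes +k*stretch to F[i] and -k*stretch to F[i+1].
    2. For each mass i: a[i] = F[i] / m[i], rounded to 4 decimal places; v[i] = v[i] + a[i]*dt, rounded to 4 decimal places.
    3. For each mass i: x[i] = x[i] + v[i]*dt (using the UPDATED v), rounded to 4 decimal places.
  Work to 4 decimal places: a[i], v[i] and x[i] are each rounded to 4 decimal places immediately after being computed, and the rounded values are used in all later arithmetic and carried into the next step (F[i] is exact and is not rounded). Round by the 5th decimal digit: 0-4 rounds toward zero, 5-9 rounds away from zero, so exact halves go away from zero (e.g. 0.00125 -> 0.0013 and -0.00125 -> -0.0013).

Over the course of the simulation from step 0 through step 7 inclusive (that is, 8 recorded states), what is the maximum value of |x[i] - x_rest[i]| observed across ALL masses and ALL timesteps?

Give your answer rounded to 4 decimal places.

Answer: 1.0223

Derivation:
Step 0: x=[4.0000 5.0000] v=[0.0000 0.0000]
Step 1: x=[3.7500 5.2500] v=[-1.0000 1.0000]
Step 2: x=[3.3125 5.6875] v=[-1.7500 1.7500]
Step 3: x=[2.7969 6.2031] v=[-2.0625 2.0625]
Step 4: x=[2.3321 6.6680] v=[-1.8594 1.8594]
Step 5: x=[2.0342 6.9659] v=[-1.1915 1.1915]
Step 6: x=[1.9778 7.0223] v=[-0.2257 0.2257]
Step 7: x=[2.1770 6.8232] v=[0.7966 -0.7966]
Max displacement = 1.0223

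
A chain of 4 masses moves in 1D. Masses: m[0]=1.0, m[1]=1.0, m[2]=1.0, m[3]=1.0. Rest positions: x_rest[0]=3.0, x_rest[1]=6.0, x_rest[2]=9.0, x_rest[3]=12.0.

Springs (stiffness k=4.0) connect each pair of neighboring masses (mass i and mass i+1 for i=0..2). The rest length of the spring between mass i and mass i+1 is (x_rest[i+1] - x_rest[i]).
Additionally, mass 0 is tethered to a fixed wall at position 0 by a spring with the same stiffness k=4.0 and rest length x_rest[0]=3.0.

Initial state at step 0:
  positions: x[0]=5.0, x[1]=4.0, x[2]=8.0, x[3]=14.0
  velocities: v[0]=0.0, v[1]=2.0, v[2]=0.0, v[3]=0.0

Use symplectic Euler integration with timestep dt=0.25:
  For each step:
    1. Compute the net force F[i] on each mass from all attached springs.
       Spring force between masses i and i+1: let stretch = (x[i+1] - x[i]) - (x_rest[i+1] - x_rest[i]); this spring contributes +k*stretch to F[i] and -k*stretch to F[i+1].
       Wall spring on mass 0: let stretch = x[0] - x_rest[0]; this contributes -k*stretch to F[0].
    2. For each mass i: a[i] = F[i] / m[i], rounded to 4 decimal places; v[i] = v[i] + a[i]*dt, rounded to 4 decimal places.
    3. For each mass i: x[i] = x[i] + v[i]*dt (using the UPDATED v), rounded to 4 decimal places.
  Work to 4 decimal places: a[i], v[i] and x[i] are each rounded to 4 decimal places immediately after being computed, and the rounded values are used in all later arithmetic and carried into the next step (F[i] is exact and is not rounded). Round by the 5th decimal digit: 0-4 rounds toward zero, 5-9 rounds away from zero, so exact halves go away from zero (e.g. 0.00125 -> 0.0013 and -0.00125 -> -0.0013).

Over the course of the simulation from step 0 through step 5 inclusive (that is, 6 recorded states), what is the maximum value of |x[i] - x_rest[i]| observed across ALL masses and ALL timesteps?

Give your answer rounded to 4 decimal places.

Answer: 2.4844

Derivation:
Step 0: x=[5.0000 4.0000 8.0000 14.0000] v=[0.0000 2.0000 0.0000 0.0000]
Step 1: x=[3.5000 5.7500 8.5000 13.2500] v=[-6.0000 7.0000 2.0000 -3.0000]
Step 2: x=[1.6875 7.6250 9.5000 12.0625] v=[-7.2500 7.5000 4.0000 -4.7500]
Step 3: x=[0.9375 8.4844 10.6719 10.9844] v=[-3.0000 3.4375 4.6875 -4.3125]
Step 4: x=[1.8399 8.0039 11.3750 10.5782] v=[3.6094 -1.9219 2.8125 -1.6250]
Step 5: x=[3.8233 6.8252 11.0362 11.1212] v=[7.9335 -4.7148 -1.3554 2.1718]
Max displacement = 2.4844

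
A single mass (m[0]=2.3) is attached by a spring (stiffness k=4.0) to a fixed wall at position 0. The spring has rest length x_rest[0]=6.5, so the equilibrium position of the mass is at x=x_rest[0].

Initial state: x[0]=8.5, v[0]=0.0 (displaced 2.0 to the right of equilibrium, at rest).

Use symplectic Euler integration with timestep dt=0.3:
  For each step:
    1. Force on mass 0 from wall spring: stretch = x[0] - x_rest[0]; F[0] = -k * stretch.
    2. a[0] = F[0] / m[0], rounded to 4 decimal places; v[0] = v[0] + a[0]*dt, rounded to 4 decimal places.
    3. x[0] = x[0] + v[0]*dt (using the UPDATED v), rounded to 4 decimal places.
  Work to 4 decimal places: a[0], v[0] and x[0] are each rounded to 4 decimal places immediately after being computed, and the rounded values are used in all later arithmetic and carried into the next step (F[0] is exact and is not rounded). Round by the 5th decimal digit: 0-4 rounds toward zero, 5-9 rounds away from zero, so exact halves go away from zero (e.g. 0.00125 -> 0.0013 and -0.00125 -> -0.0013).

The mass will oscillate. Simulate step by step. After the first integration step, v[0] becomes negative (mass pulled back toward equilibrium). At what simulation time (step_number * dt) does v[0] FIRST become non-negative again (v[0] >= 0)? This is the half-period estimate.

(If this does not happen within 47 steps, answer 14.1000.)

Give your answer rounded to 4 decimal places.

Step 0: x=[8.5000] v=[0.0000]
Step 1: x=[8.1870] v=[-1.0435]
Step 2: x=[7.6099] v=[-1.9237]
Step 3: x=[6.8591] v=[-2.5028]
Step 4: x=[6.0520] v=[-2.6902]
Step 5: x=[5.3151] v=[-2.4565]
Step 6: x=[4.7636] v=[-1.8383]
Step 7: x=[4.4839] v=[-0.9324]
Step 8: x=[4.5198] v=[0.1195]
First v>=0 after going negative at step 8, time=2.4000

Answer: 2.4000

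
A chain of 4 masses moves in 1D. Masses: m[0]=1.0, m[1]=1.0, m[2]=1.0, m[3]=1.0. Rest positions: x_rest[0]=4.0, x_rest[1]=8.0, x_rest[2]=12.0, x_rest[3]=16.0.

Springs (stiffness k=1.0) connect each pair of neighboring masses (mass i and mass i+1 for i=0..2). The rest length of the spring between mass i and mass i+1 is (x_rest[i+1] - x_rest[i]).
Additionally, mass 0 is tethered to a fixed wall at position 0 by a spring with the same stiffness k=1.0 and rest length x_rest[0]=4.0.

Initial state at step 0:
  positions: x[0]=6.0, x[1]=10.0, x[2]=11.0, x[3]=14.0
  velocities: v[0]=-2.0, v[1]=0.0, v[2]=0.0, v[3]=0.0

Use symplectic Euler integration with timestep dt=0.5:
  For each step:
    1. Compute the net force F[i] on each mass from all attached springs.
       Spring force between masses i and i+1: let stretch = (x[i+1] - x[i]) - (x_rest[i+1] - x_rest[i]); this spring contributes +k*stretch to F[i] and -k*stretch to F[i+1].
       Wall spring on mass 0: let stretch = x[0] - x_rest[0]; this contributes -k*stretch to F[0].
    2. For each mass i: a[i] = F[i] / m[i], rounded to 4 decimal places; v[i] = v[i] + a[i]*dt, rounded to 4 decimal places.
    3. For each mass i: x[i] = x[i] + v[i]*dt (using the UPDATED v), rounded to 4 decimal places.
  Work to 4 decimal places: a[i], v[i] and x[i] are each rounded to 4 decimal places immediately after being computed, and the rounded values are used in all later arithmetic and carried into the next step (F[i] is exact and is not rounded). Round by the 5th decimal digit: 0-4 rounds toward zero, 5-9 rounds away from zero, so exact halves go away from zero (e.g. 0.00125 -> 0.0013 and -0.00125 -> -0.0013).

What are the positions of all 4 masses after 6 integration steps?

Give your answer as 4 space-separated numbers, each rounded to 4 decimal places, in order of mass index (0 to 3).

Step 0: x=[6.0000 10.0000 11.0000 14.0000] v=[-2.0000 0.0000 0.0000 0.0000]
Step 1: x=[4.5000 9.2500 11.5000 14.2500] v=[-3.0000 -1.5000 1.0000 0.5000]
Step 2: x=[3.0625 7.8750 12.1250 14.8125] v=[-2.8750 -2.7500 1.2500 1.1250]
Step 3: x=[2.0625 6.3594 12.3594 15.7032] v=[-2.0000 -3.0313 0.4688 1.7813]
Step 4: x=[1.6211 5.2695 11.9298 16.7579] v=[-0.8828 -2.1798 -0.8593 2.1094]
Step 5: x=[1.6866 4.9326 11.0421 17.6056] v=[0.1309 -0.6739 -1.7754 1.6954]
Step 6: x=[2.1419 5.3116 10.2679 17.8125] v=[0.9106 0.7579 -1.5484 0.4137]

Answer: 2.1419 5.3116 10.2679 17.8125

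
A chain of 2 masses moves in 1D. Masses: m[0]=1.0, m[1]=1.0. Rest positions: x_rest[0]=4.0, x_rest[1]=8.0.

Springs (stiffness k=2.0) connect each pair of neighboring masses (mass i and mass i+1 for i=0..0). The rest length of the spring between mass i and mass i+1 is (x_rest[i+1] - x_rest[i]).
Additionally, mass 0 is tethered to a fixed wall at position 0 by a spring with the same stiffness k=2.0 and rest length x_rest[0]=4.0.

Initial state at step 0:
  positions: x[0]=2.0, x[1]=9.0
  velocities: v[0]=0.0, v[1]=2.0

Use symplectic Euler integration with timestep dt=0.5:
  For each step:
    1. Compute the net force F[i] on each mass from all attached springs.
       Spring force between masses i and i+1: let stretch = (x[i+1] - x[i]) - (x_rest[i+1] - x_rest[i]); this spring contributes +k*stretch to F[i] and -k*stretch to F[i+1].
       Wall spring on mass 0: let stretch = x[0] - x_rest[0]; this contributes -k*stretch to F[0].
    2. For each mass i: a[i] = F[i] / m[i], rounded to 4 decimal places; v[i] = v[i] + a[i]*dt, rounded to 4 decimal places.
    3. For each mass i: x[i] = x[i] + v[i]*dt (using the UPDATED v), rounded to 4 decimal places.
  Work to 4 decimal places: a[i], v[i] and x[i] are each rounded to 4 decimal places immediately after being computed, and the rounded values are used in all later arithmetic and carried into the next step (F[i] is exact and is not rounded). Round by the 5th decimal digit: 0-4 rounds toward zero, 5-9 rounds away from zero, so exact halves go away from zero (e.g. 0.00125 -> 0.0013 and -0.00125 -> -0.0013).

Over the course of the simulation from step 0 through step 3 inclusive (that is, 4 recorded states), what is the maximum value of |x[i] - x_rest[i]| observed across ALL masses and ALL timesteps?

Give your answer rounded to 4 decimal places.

Answer: 2.7500

Derivation:
Step 0: x=[2.0000 9.0000] v=[0.0000 2.0000]
Step 1: x=[4.5000 8.5000] v=[5.0000 -1.0000]
Step 2: x=[6.7500 8.0000] v=[4.5000 -1.0000]
Step 3: x=[6.2500 8.8750] v=[-1.0000 1.7500]
Max displacement = 2.7500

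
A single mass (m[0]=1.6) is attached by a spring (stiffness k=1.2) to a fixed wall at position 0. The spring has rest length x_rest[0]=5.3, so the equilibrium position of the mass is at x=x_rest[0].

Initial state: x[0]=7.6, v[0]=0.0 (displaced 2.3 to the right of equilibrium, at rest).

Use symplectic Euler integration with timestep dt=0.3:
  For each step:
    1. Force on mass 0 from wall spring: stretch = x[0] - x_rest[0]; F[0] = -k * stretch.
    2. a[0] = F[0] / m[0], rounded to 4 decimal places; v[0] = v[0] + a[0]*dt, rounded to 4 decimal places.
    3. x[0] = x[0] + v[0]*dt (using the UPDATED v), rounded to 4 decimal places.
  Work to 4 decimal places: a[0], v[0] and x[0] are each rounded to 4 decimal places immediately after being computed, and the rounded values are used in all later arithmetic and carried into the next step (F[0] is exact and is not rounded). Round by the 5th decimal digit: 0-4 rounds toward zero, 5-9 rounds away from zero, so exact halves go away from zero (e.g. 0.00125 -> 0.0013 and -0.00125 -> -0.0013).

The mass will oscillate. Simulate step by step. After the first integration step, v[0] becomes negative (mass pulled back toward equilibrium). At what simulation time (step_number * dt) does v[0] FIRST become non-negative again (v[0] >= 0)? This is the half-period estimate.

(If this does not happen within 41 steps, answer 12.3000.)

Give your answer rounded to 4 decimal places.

Step 0: x=[7.6000] v=[0.0000]
Step 1: x=[7.4448] v=[-0.5175]
Step 2: x=[7.1448] v=[-1.0001]
Step 3: x=[6.7202] v=[-1.4152]
Step 4: x=[6.1998] v=[-1.7348]
Step 5: x=[5.6186] v=[-1.9373]
Step 6: x=[5.0159] v=[-2.0090]
Step 7: x=[4.4324] v=[-1.9451]
Step 8: x=[3.9074] v=[-1.7499]
Step 9: x=[3.4764] v=[-1.4366]
Step 10: x=[3.1685] v=[-1.0263]
Step 11: x=[3.0045] v=[-0.5467]
Step 12: x=[2.9954] v=[-0.0302]
Step 13: x=[3.1419] v=[0.4884]
First v>=0 after going negative at step 13, time=3.9000

Answer: 3.9000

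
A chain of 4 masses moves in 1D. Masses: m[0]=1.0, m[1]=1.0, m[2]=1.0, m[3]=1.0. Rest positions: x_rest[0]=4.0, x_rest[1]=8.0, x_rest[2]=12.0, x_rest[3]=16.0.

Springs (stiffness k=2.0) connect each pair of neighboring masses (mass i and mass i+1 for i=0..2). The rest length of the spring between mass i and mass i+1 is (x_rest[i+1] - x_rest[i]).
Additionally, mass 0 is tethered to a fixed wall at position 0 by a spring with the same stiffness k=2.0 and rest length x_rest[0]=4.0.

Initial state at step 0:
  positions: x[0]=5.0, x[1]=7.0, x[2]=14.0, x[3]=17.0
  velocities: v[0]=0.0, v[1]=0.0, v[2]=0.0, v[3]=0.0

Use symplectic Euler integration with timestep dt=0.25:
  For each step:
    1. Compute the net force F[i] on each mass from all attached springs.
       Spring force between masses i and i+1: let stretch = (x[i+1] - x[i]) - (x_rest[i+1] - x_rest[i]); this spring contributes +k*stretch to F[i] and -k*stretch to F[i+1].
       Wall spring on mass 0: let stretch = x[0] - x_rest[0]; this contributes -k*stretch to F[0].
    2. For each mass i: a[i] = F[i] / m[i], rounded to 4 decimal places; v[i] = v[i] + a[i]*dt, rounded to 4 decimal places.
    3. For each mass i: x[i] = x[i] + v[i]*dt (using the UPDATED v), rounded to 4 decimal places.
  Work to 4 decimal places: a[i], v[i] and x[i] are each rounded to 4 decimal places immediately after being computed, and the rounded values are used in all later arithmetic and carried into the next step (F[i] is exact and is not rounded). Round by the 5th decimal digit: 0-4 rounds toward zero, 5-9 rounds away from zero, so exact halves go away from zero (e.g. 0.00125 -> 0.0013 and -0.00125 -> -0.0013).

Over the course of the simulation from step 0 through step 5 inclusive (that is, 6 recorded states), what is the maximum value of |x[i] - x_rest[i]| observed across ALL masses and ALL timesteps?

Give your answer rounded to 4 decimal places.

Answer: 2.0218

Derivation:
Step 0: x=[5.0000 7.0000 14.0000 17.0000] v=[0.0000 0.0000 0.0000 0.0000]
Step 1: x=[4.6250 7.6250 13.5000 17.1250] v=[-1.5000 2.5000 -2.0000 0.5000]
Step 2: x=[4.0469 8.6094 12.7188 17.2969] v=[-2.3125 3.9375 -3.1250 0.6875]
Step 3: x=[3.5332 9.5372 11.9961 17.3965] v=[-2.0547 3.7110 -2.8907 0.3985]
Step 4: x=[3.3284 10.0218 11.6411 17.3211] v=[-0.8193 1.9385 -1.4200 -0.3017]
Step 5: x=[3.5442 9.8722 11.7937 17.0357] v=[0.8632 -0.5986 0.6104 -1.1417]
Max displacement = 2.0218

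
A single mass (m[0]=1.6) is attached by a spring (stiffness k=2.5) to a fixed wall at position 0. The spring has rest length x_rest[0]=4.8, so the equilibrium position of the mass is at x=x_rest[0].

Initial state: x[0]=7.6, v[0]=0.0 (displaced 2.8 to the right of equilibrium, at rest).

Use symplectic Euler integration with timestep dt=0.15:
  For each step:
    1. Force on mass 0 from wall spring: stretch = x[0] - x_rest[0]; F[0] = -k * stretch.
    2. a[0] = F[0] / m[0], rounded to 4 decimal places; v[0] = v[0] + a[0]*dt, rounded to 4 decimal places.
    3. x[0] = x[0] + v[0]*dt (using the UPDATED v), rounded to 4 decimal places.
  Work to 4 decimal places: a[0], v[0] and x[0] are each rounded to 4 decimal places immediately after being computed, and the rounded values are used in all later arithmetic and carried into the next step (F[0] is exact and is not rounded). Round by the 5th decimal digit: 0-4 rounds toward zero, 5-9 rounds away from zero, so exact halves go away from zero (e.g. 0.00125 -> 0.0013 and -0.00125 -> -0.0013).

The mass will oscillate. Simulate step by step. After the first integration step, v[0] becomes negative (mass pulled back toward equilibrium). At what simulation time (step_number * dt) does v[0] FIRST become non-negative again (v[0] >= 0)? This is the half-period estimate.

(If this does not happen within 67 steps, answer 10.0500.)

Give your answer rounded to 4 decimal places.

Step 0: x=[7.6000] v=[0.0000]
Step 1: x=[7.5016] v=[-0.6563]
Step 2: x=[7.3082] v=[-1.2895]
Step 3: x=[7.0266] v=[-1.8774]
Step 4: x=[6.6667] v=[-2.3993]
Step 5: x=[6.2412] v=[-2.8368]
Step 6: x=[5.7650] v=[-3.1746]
Step 7: x=[5.2549] v=[-3.4008]
Step 8: x=[4.7288] v=[-3.5074]
Step 9: x=[4.2052] v=[-3.4907]
Step 10: x=[3.7025] v=[-3.3513]
Step 11: x=[3.2384] v=[-3.0941]
Step 12: x=[2.8292] v=[-2.7281]
Step 13: x=[2.4893] v=[-2.2662]
Step 14: x=[2.2306] v=[-1.7246]
Step 15: x=[2.0622] v=[-1.1224]
Step 16: x=[1.9901] v=[-0.4807]
Step 17: x=[2.0168] v=[0.1779]
First v>=0 after going negative at step 17, time=2.5500

Answer: 2.5500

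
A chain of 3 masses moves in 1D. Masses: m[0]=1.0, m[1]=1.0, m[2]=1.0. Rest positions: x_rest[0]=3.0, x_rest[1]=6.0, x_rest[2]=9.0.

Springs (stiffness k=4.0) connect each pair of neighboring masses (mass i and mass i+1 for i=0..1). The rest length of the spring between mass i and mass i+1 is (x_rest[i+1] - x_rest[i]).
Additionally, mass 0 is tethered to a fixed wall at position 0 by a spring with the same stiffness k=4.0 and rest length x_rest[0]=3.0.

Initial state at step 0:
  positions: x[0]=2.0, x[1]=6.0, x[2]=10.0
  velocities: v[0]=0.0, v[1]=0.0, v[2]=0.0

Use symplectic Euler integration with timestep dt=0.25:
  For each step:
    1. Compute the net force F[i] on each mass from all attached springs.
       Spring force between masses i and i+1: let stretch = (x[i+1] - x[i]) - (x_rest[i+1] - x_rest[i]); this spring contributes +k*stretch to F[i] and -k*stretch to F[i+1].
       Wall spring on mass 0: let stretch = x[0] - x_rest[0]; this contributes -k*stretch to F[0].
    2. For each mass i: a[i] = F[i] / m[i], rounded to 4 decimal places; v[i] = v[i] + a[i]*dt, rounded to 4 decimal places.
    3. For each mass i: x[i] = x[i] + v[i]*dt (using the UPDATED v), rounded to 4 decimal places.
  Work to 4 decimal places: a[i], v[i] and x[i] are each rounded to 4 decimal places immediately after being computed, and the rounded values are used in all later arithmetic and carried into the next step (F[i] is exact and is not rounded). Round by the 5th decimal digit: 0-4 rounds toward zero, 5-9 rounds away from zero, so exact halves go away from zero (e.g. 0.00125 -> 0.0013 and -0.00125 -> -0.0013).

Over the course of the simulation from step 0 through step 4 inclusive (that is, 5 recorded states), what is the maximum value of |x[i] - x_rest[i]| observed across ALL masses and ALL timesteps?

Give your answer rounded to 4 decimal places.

Answer: 1.1445

Derivation:
Step 0: x=[2.0000 6.0000 10.0000] v=[0.0000 0.0000 0.0000]
Step 1: x=[2.5000 6.0000 9.7500] v=[2.0000 0.0000 -1.0000]
Step 2: x=[3.2500 6.0625 9.3125] v=[3.0000 0.2500 -1.7500]
Step 3: x=[3.8906 6.2344 8.8125] v=[2.5625 0.6875 -2.0000]
Step 4: x=[4.1445 6.4649 8.4180] v=[1.0157 0.9218 -1.5781]
Max displacement = 1.1445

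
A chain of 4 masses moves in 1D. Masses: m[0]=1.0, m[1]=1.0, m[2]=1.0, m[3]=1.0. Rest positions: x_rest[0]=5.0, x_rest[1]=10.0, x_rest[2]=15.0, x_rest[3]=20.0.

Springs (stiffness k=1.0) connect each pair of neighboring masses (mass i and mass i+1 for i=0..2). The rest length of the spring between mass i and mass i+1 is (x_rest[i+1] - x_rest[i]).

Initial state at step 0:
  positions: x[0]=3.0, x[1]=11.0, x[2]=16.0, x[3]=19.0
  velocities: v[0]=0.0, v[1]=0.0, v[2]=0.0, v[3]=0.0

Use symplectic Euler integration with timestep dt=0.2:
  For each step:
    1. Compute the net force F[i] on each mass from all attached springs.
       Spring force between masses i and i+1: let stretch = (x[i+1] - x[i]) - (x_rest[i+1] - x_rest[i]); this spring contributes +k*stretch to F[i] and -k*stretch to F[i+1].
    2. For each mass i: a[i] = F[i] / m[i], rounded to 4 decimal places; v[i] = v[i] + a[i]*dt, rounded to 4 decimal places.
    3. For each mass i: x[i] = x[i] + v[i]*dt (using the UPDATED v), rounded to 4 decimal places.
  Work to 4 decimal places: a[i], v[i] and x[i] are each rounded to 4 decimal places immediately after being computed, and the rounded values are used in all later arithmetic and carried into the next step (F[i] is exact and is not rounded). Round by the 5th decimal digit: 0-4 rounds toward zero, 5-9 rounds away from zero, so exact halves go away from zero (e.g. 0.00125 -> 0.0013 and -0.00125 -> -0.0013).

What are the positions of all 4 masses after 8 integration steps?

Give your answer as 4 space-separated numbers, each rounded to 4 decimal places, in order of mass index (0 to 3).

Answer: 5.6524 8.5817 14.0353 20.7305

Derivation:
Step 0: x=[3.0000 11.0000 16.0000 19.0000] v=[0.0000 0.0000 0.0000 0.0000]
Step 1: x=[3.1200 10.8800 15.9200 19.0800] v=[0.6000 -0.6000 -0.4000 0.4000]
Step 2: x=[3.3504 10.6512 15.7648 19.2336] v=[1.1520 -1.1440 -0.7760 0.7680]
Step 3: x=[3.6728 10.3349 15.5438 19.4484] v=[1.6122 -1.5814 -1.1050 1.0742]
Step 4: x=[4.0617 9.9605 15.2706 19.7071] v=[1.9446 -1.8720 -1.3659 1.2933]
Step 5: x=[4.4866 9.5626 14.9625 19.9883] v=[2.1244 -1.9897 -1.5406 1.4060]
Step 6: x=[4.9145 9.1776 14.6394 20.2685] v=[2.1396 -1.9249 -1.6154 1.4008]
Step 7: x=[5.3129 8.8406 14.3230 20.5235] v=[1.9922 -1.6852 -1.5819 1.2750]
Step 8: x=[5.6524 8.5817 14.0353 20.7305] v=[1.6977 -1.2943 -1.4383 1.0349]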